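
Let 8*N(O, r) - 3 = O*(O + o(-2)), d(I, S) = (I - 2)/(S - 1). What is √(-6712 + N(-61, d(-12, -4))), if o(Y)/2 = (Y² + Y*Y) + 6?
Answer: 2*I*√1615 ≈ 80.374*I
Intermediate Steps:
o(Y) = 12 + 4*Y² (o(Y) = 2*((Y² + Y*Y) + 6) = 2*((Y² + Y²) + 6) = 2*(2*Y² + 6) = 2*(6 + 2*Y²) = 12 + 4*Y²)
d(I, S) = (-2 + I)/(-1 + S)
N(O, r) = 3/8 + O*(28 + O)/8 (N(O, r) = 3/8 + (O*(O + (12 + 4*(-2)²)))/8 = 3/8 + (O*(O + (12 + 4*4)))/8 = 3/8 + (O*(O + (12 + 16)))/8 = 3/8 + (O*(O + 28))/8 = 3/8 + (O*(28 + O))/8 = 3/8 + O*(28 + O)/8)
√(-6712 + N(-61, d(-12, -4))) = √(-6712 + (3/8 + (⅛)*(-61)² + (7/2)*(-61))) = √(-6712 + (3/8 + (⅛)*3721 - 427/2)) = √(-6712 + (3/8 + 3721/8 - 427/2)) = √(-6712 + 252) = √(-6460) = 2*I*√1615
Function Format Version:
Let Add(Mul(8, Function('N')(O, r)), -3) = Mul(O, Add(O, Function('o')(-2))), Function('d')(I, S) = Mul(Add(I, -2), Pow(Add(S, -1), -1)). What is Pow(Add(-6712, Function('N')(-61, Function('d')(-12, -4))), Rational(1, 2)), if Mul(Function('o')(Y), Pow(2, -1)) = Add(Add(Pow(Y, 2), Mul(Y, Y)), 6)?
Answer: Mul(2, I, Pow(1615, Rational(1, 2))) ≈ Mul(80.374, I)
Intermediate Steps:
Function('o')(Y) = Add(12, Mul(4, Pow(Y, 2))) (Function('o')(Y) = Mul(2, Add(Add(Pow(Y, 2), Mul(Y, Y)), 6)) = Mul(2, Add(Add(Pow(Y, 2), Pow(Y, 2)), 6)) = Mul(2, Add(Mul(2, Pow(Y, 2)), 6)) = Mul(2, Add(6, Mul(2, Pow(Y, 2)))) = Add(12, Mul(4, Pow(Y, 2))))
Function('d')(I, S) = Mul(Pow(Add(-1, S), -1), Add(-2, I)) (Function('d')(I, S) = Mul(Add(-2, I), Pow(Add(-1, S), -1)) = Mul(Pow(Add(-1, S), -1), Add(-2, I)))
Function('N')(O, r) = Add(Rational(3, 8), Mul(Rational(1, 8), O, Add(28, O))) (Function('N')(O, r) = Add(Rational(3, 8), Mul(Rational(1, 8), Mul(O, Add(O, Add(12, Mul(4, Pow(-2, 2))))))) = Add(Rational(3, 8), Mul(Rational(1, 8), Mul(O, Add(O, Add(12, Mul(4, 4)))))) = Add(Rational(3, 8), Mul(Rational(1, 8), Mul(O, Add(O, Add(12, 16))))) = Add(Rational(3, 8), Mul(Rational(1, 8), Mul(O, Add(O, 28)))) = Add(Rational(3, 8), Mul(Rational(1, 8), Mul(O, Add(28, O)))) = Add(Rational(3, 8), Mul(Rational(1, 8), O, Add(28, O))))
Pow(Add(-6712, Function('N')(-61, Function('d')(-12, -4))), Rational(1, 2)) = Pow(Add(-6712, Add(Rational(3, 8), Mul(Rational(1, 8), Pow(-61, 2)), Mul(Rational(7, 2), -61))), Rational(1, 2)) = Pow(Add(-6712, Add(Rational(3, 8), Mul(Rational(1, 8), 3721), Rational(-427, 2))), Rational(1, 2)) = Pow(Add(-6712, Add(Rational(3, 8), Rational(3721, 8), Rational(-427, 2))), Rational(1, 2)) = Pow(Add(-6712, 252), Rational(1, 2)) = Pow(-6460, Rational(1, 2)) = Mul(2, I, Pow(1615, Rational(1, 2)))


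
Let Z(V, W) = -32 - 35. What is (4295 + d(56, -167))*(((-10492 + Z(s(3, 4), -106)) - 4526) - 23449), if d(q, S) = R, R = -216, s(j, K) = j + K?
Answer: -157180186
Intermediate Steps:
s(j, K) = K + j
Z(V, W) = -67
d(q, S) = -216
(4295 + d(56, -167))*(((-10492 + Z(s(3, 4), -106)) - 4526) - 23449) = (4295 - 216)*(((-10492 - 67) - 4526) - 23449) = 4079*((-10559 - 4526) - 23449) = 4079*(-15085 - 23449) = 4079*(-38534) = -157180186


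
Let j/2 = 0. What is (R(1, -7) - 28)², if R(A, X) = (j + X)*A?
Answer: 1225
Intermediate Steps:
j = 0 (j = 2*0 = 0)
R(A, X) = A*X (R(A, X) = (0 + X)*A = X*A = A*X)
(R(1, -7) - 28)² = (1*(-7) - 28)² = (-7 - 28)² = (-35)² = 1225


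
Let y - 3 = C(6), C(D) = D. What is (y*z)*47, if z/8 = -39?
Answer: -131976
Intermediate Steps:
z = -312 (z = 8*(-39) = -312)
y = 9 (y = 3 + 6 = 9)
(y*z)*47 = (9*(-312))*47 = -2808*47 = -131976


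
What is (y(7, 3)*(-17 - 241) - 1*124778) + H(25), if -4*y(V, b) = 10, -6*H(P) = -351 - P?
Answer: -372211/3 ≈ -1.2407e+5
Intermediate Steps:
H(P) = 117/2 + P/6 (H(P) = -(-351 - P)/6 = 117/2 + P/6)
y(V, b) = -5/2 (y(V, b) = -¼*10 = -5/2)
(y(7, 3)*(-17 - 241) - 1*124778) + H(25) = (-5*(-17 - 241)/2 - 1*124778) + (117/2 + (⅙)*25) = (-5/2*(-258) - 124778) + (117/2 + 25/6) = (645 - 124778) + 188/3 = -124133 + 188/3 = -372211/3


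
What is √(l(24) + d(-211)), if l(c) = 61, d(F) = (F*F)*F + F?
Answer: I*√9394081 ≈ 3065.0*I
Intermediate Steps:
d(F) = F + F³ (d(F) = F²*F + F = F³ + F = F + F³)
√(l(24) + d(-211)) = √(61 + (-211 + (-211)³)) = √(61 + (-211 - 9393931)) = √(61 - 9394142) = √(-9394081) = I*√9394081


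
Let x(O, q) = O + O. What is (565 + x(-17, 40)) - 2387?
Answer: -1856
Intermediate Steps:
x(O, q) = 2*O
(565 + x(-17, 40)) - 2387 = (565 + 2*(-17)) - 2387 = (565 - 34) - 2387 = 531 - 2387 = -1856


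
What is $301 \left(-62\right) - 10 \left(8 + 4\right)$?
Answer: $-18782$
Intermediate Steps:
$301 \left(-62\right) - 10 \left(8 + 4\right) = -18662 - 120 = -18782$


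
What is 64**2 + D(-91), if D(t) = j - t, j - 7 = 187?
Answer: 4381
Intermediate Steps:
j = 194 (j = 7 + 187 = 194)
D(t) = 194 - t
64**2 + D(-91) = 64**2 + (194 - 1*(-91)) = 4096 + (194 + 91) = 4096 + 285 = 4381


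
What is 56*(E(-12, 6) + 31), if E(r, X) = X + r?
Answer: 1400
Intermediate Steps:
56*(E(-12, 6) + 31) = 56*((6 - 12) + 31) = 56*(-6 + 31) = 56*25 = 1400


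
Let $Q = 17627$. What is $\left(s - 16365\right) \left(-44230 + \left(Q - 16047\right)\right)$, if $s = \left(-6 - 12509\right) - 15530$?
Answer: $1894086500$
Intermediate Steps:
$s = -28045$ ($s = -12515 - 15530 = -28045$)
$\left(s - 16365\right) \left(-44230 + \left(Q - 16047\right)\right) = \left(-28045 - 16365\right) \left(-44230 + \left(17627 - 16047\right)\right) = - 44410 \left(-44230 + 1580\right) = \left(-44410\right) \left(-42650\right) = 1894086500$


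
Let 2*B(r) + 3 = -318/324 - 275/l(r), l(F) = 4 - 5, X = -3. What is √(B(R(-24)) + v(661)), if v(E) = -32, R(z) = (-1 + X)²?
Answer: √33537/18 ≈ 10.174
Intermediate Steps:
l(F) = -1
R(z) = 16 (R(z) = (-1 - 3)² = (-4)² = 16)
B(r) = 14635/108 (B(r) = -3/2 + (-318/324 - 275/(-1))/2 = -3/2 + (-318*1/324 - 275*(-1))/2 = -3/2 + (-53/54 + 275)/2 = -3/2 + (½)*(14797/54) = -3/2 + 14797/108 = 14635/108)
√(B(R(-24)) + v(661)) = √(14635/108 - 32) = √(11179/108) = √33537/18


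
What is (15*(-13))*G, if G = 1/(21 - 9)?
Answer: -65/4 ≈ -16.250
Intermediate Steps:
G = 1/12 ≈ 0.083333
(15*(-13))*G = (15*(-13))*(1/12) = -195*1/12 = -65/4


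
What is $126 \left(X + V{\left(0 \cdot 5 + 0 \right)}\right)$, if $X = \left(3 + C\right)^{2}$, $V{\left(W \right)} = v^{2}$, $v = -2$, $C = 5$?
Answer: $8568$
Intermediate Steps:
$V{\left(W \right)} = 4$ ($V{\left(W \right)} = \left(-2\right)^{2} = 4$)
$X = 64$ ($X = \left(3 + 5\right)^{2} = 8^{2} = 64$)
$126 \left(X + V{\left(0 \cdot 5 + 0 \right)}\right) = 126 \left(64 + 4\right) = 126 \cdot 68 = 8568$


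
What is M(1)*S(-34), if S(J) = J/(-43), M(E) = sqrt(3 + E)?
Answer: 68/43 ≈ 1.5814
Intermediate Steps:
S(J) = -J/43 (S(J) = J*(-1/43) = -J/43)
M(1)*S(-34) = sqrt(3 + 1)*(-1/43*(-34)) = sqrt(4)*(34/43) = 2*(34/43) = 68/43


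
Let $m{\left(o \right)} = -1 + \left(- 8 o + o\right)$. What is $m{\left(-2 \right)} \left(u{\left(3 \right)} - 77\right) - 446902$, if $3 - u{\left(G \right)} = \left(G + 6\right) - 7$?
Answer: $-447890$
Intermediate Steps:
$u{\left(G \right)} = 4 - G$ ($u{\left(G \right)} = 3 - \left(\left(G + 6\right) - 7\right) = 3 - \left(\left(6 + G\right) - 7\right) = 3 - \left(-1 + G\right) = 4 - G$)
$m{\left(o \right)} = -1 - 7 o$
$m{\left(-2 \right)} \left(u{\left(3 \right)} - 77\right) - 446902 = \left(-1 - -14\right) \left(\left(4 - 3\right) - 77\right) - 446902 = \left(-1 + 14\right) \left(\left(4 - 3\right) - 77\right) - 446902 = 13 \left(1 - 77\right) - 446902 = 13 \left(-76\right) - 446902 = -988 - 446902 = -447890$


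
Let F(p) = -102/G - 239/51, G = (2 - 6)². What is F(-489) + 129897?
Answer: 52993463/408 ≈ 1.2989e+5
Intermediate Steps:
G = 16 (G = (-4)² = 16)
F(p) = -4513/408 (F(p) = -102/16 - 239/51 = -102*1/16 - 239*1/51 = -51/8 - 239/51 = -4513/408)
F(-489) + 129897 = -4513/408 + 129897 = 52993463/408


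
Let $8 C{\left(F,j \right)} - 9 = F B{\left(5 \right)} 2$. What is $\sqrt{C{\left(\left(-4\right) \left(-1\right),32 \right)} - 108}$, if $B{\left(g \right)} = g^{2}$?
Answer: $\frac{i \sqrt{1310}}{4} \approx 9.0485 i$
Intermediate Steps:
$C{\left(F,j \right)} = \frac{9}{8} + \frac{25 F}{4}$ ($C{\left(F,j \right)} = \frac{9}{8} + \frac{F 5^{2} \cdot 2}{8} = \frac{9}{8} + \frac{F 25 \cdot 2}{8} = \frac{9}{8} + \frac{25 F 2}{8} = \frac{9}{8} + \frac{50 F}{8} = \frac{9}{8} + \frac{25 F}{4}$)
$\sqrt{C{\left(\left(-4\right) \left(-1\right),32 \right)} - 108} = \sqrt{\left(\frac{9}{8} + \frac{25 \left(\left(-4\right) \left(-1\right)\right)}{4}\right) - 108} = \sqrt{\left(\frac{9}{8} + \frac{25}{4} \cdot 4\right) - 108} = \sqrt{\left(\frac{9}{8} + 25\right) - 108} = \sqrt{\frac{209}{8} - 108} = \sqrt{- \frac{655}{8}} = \frac{i \sqrt{1310}}{4}$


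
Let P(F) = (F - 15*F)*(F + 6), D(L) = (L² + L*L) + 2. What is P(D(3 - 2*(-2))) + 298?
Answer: -148102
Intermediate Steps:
D(L) = 2 + 2*L² (D(L) = (L² + L²) + 2 = 2*L² + 2 = 2 + 2*L²)
P(F) = -14*F*(6 + F) (P(F) = (-14*F)*(6 + F) = -14*F*(6 + F))
P(D(3 - 2*(-2))) + 298 = -14*(2 + 2*(3 - 2*(-2))²)*(6 + (2 + 2*(3 - 2*(-2))²)) + 298 = -14*(2 + 2*(3 + 4)²)*(6 + (2 + 2*(3 + 4)²)) + 298 = -14*(2 + 2*7²)*(6 + (2 + 2*7²)) + 298 = -14*(2 + 2*49)*(6 + (2 + 2*49)) + 298 = -14*(2 + 98)*(6 + (2 + 98)) + 298 = -14*100*(6 + 100) + 298 = -14*100*106 + 298 = -148400 + 298 = -148102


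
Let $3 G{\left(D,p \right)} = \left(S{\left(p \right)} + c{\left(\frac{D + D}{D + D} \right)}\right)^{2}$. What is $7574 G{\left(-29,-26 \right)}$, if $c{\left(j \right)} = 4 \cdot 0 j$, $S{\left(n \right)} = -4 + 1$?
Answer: $22722$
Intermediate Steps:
$S{\left(n \right)} = -3$
$c{\left(j \right)} = 0$ ($c{\left(j \right)} = 0 j = 0$)
$G{\left(D,p \right)} = 3$ ($G{\left(D,p \right)} = \frac{\left(-3 + 0\right)^{2}}{3} = \frac{\left(-3\right)^{2}}{3} = \frac{1}{3} \cdot 9 = 3$)
$7574 G{\left(-29,-26 \right)} = 7574 \cdot 3 = 22722$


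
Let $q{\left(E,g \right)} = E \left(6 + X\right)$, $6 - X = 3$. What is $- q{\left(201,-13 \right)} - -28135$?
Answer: $26326$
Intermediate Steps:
$X = 3$ ($X = 6 - 3 = 3$)
$q{\left(E,g \right)} = 9 E$ ($q{\left(E,g \right)} = E \left(6 + 3\right) = E 9 = 9 E$)
$- q{\left(201,-13 \right)} - -28135 = - 9 \cdot 201 - -28135 = \left(-1\right) 1809 + 28135 = -1809 + 28135 = 26326$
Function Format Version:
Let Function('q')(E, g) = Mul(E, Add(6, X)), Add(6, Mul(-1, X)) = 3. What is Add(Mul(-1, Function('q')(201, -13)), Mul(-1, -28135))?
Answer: 26326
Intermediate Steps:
X = 3 (X = Add(6, Mul(-1, 3)) = Add(6, -3) = 3)
Function('q')(E, g) = Mul(9, E) (Function('q')(E, g) = Mul(E, Add(6, 3)) = Mul(E, 9) = Mul(9, E))
Add(Mul(-1, Function('q')(201, -13)), Mul(-1, -28135)) = Add(Mul(-1, Mul(9, 201)), Mul(-1, -28135)) = Add(Mul(-1, 1809), 28135) = Add(-1809, 28135) = 26326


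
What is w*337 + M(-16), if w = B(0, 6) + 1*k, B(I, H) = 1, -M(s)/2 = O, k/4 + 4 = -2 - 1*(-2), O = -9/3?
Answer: -5049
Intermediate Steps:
O = -3 (O = -9*1/3 = -3)
k = -16 (k = -16 + 4*(-2 - 1*(-2)) = -16 + 4*(-2 + 2) = -16 + 4*0 = -16 + 0 = -16)
M(s) = 6 (M(s) = -2*(-3) = 6)
w = -15 (w = 1 + 1*(-16) = 1 - 16 = -15)
w*337 + M(-16) = -15*337 + 6 = -5055 + 6 = -5049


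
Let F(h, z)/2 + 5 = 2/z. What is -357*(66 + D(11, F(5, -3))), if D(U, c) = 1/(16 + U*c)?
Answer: -7680141/326 ≈ -23559.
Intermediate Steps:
F(h, z) = -10 + 4/z (F(h, z) = -10 + 2*(2/z) = -10 + 4/z)
-357*(66 + D(11, F(5, -3))) = -357*(66 + 1/(16 + 11*(-10 + 4/(-3)))) = -357*(66 + 1/(16 + 11*(-10 + 4*(-1/3)))) = -357*(66 + 1/(16 + 11*(-10 - 4/3))) = -357*(66 + 1/(16 + 11*(-34/3))) = -357*(66 + 1/(16 - 374/3)) = -357*(66 + 1/(-326/3)) = -357*(66 - 3/326) = -357*21513/326 = -7680141/326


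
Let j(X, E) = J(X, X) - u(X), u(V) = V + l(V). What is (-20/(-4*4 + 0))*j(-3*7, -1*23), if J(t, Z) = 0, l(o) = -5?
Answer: 65/2 ≈ 32.500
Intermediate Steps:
u(V) = -5 + V (u(V) = V - 5 = -5 + V)
j(X, E) = 5 - X (j(X, E) = 0 - (-5 + X) = 0 + (5 - X) = 5 - X)
(-20/(-4*4 + 0))*j(-3*7, -1*23) = (-20/(-4*4 + 0))*(5 - (-3)*7) = (-20/(-16 + 0))*(5 - 1*(-21)) = (-20/(-16))*(5 + 21) = -20*(-1/16)*26 = (5/4)*26 = 65/2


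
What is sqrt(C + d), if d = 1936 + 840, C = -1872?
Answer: 2*sqrt(226) ≈ 30.067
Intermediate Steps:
d = 2776
sqrt(C + d) = sqrt(-1872 + 2776) = sqrt(904) = 2*sqrt(226)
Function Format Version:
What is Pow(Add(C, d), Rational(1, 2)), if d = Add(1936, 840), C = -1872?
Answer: Mul(2, Pow(226, Rational(1, 2))) ≈ 30.067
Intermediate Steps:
d = 2776
Pow(Add(C, d), Rational(1, 2)) = Pow(Add(-1872, 2776), Rational(1, 2)) = Pow(904, Rational(1, 2)) = Mul(2, Pow(226, Rational(1, 2)))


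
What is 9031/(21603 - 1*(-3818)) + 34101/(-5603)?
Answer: -74207348/12948533 ≈ -5.7309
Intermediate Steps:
9031/(21603 - 1*(-3818)) + 34101/(-5603) = 9031/(21603 + 3818) + 34101*(-1/5603) = 9031/25421 - 34101/5603 = 9031*(1/25421) - 34101/5603 = 821/2311 - 34101/5603 = -74207348/12948533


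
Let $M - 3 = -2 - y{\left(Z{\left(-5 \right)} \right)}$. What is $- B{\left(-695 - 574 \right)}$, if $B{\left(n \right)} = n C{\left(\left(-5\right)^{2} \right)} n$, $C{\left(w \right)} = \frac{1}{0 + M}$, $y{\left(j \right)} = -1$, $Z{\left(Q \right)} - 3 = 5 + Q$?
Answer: $- \frac{1610361}{2} \approx -8.0518 \cdot 10^{5}$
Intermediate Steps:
$Z{\left(Q \right)} = 8 + Q$ ($Z{\left(Q \right)} = 3 + \left(5 + Q\right) = 8 + Q$)
$M = 2$ ($M = 3 - 1 = 2$)
$C{\left(w \right)} = \frac{1}{2}$ ($C{\left(w \right)} = \frac{1}{0 + 2} = \frac{1}{2}$)
$B{\left(n \right)} = \frac{n^{2}}{2}$ ($B{\left(n \right)} = n \frac{1}{2} n = \frac{n}{2} n = \frac{n^{2}}{2}$)
$- B{\left(-695 - 574 \right)} = - \frac{\left(-695 - 574\right)^{2}}{2} = - \frac{\left(-1269\right)^{2}}{2} = - \frac{1610361}{2}$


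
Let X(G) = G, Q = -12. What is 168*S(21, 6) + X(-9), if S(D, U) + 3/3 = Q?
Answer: -2193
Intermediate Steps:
S(D, U) = -13 (S(D, U) = -1 - 12 = -13)
168*S(21, 6) + X(-9) = 168*(-13) - 9 = -2184 - 9 = -2193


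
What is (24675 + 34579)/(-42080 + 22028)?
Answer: -29627/10026 ≈ -2.9550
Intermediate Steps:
(24675 + 34579)/(-42080 + 22028) = 59254/(-20052) = 59254*(-1/20052) = -29627/10026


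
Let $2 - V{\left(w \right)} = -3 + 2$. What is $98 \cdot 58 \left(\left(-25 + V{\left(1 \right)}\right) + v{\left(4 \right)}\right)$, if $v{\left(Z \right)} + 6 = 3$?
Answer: $-142100$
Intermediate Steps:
$V{\left(w \right)} = 3$ ($V{\left(w \right)} = 2 - \left(-3 + 2\right) = 2 - -1 = 2 + 1 = 3$)
$v{\left(Z \right)} = -3$ ($v{\left(Z \right)} = -6 + 3 = -3$)
$98 \cdot 58 \left(\left(-25 + V{\left(1 \right)}\right) + v{\left(4 \right)}\right) = 98 \cdot 58 \left(\left(-25 + 3\right) - 3\right) = 5684 \left(-22 - 3\right) = 5684 \left(-25\right) = -142100$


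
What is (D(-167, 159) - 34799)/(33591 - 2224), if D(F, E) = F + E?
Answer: -34807/31367 ≈ -1.1097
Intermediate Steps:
D(F, E) = E + F
(D(-167, 159) - 34799)/(33591 - 2224) = ((159 - 167) - 34799)/(33591 - 2224) = (-8 - 34799)/31367 = -34807*1/31367 = -34807/31367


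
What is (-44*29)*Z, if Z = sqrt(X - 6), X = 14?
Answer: -2552*sqrt(2) ≈ -3609.1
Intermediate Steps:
Z = 2*sqrt(2) (Z = sqrt(14 - 6) = sqrt(8) = 2*sqrt(2) ≈ 2.8284)
(-44*29)*Z = (-44*29)*(2*sqrt(2)) = -2552*sqrt(2)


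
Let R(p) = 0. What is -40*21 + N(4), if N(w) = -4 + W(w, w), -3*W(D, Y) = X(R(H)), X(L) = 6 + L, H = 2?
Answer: -846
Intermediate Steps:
W(D, Y) = -2 (W(D, Y) = -(6 + 0)/3 = -⅓*6 = -2)
N(w) = -6 (N(w) = -4 - 2 = -6)
-40*21 + N(4) = -40*21 - 6 = -840 - 6 = -846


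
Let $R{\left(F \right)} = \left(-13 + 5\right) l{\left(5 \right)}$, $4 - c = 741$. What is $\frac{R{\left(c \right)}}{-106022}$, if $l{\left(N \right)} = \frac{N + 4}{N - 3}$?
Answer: $\frac{18}{53011} \approx 0.00033955$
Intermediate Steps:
$c = -737$ ($c = 4 - 741 = -737$)
$l{\left(N \right)} = \frac{4 + N}{-3 + N}$
$R{\left(F \right)} = -36$ ($R{\left(F \right)} = \left(-13 + 5\right) \frac{4 + 5}{-3 + 5} = - 8 \cdot \frac{1}{2} \cdot 9 = \left(-8\right) \frac{9}{2} = -36$)
$\frac{R{\left(c \right)}}{-106022} = - \frac{36}{-106022} = \left(-36\right) \left(- \frac{1}{106022}\right) = \frac{18}{53011}$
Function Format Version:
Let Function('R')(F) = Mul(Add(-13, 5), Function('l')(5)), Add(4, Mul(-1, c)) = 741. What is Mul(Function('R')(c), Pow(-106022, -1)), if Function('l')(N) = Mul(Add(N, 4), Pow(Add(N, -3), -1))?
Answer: Rational(18, 53011) ≈ 0.00033955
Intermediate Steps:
c = -737 (c = Add(4, Mul(-1, 741)) = Add(4, -741) = -737)
Function('l')(N) = Mul(Pow(Add(-3, N), -1), Add(4, N)) (Function('l')(N) = Mul(Add(4, N), Pow(Add(-3, N), -1)) = Mul(Pow(Add(-3, N), -1), Add(4, N)))
Function('R')(F) = -36 (Function('R')(F) = Mul(Add(-13, 5), Mul(Pow(Add(-3, 5), -1), Add(4, 5))) = Mul(-8, Mul(Pow(2, -1), 9)) = Mul(-8, Mul(Rational(1, 2), 9)) = Mul(-8, Rational(9, 2)) = -36)
Mul(Function('R')(c), Pow(-106022, -1)) = Mul(-36, Pow(-106022, -1)) = Mul(-36, Rational(-1, 106022)) = Rational(18, 53011)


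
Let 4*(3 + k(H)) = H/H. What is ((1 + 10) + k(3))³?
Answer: 35937/64 ≈ 561.52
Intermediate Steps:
k(H) = -11/4 (k(H) = -3 + (H/H)/4 = -3 + (¼)*1 = -3 + ¼ = -11/4)
((1 + 10) + k(3))³ = ((1 + 10) - 11/4)³ = (11 - 11/4)³ = (33/4)³ = 35937/64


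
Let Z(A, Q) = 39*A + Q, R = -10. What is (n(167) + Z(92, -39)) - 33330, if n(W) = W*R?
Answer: -31451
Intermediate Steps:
n(W) = -10*W (n(W) = W*(-10) = -10*W)
Z(A, Q) = Q + 39*A
(n(167) + Z(92, -39)) - 33330 = (-10*167 + (-39 + 39*92)) - 33330 = (-1670 + (-39 + 3588)) - 33330 = (-1670 + 3549) - 33330 = 1879 - 33330 = -31451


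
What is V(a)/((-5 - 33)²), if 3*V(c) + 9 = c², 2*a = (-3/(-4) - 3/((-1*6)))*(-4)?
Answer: -11/17328 ≈ -0.00063481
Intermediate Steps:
a = -5/2 (a = ((-3/(-4) - 3/((-1*6)))*(-4))/2 = ((-3*(-¼) - 3/(-6))*(-4))/2 = ((¾ - 3*(-⅙))*(-4))/2 = ((¾ + ½)*(-4))/2 = ((5/4)*(-4))/2 = (½)*(-5) = -5/2 ≈ -2.5000)
V(c) = -3 + c²/3
V(a)/((-5 - 33)²) = (-3 + (-5/2)²/3)/((-5 - 33)²) = (-3 + (⅓)*(25/4))/((-38)²) = (-3 + 25/12)/1444 = -11/12*1/1444 = -11/17328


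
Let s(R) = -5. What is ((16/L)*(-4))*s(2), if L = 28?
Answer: 80/7 ≈ 11.429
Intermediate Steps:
((16/L)*(-4))*s(2) = ((16/28)*(-4))*(-5) = ((16*(1/28))*(-4))*(-5) = ((4/7)*(-4))*(-5) = -16/7*(-5) = 80/7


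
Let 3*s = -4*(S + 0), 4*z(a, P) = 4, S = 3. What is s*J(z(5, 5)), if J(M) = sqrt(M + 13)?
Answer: -4*sqrt(14) ≈ -14.967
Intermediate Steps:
z(a, P) = 1 (z(a, P) = (1/4)*4 = 1)
J(M) = sqrt(13 + M)
s = -4 (s = (-4*(3 + 0))/3 = (-4*3)/3 = (1/3)*(-12) = -4)
s*J(z(5, 5)) = -4*sqrt(13 + 1) = -4*sqrt(14)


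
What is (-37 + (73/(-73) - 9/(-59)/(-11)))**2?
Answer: 608658241/421201 ≈ 1445.1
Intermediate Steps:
(-37 + (73/(-73) - 9/(-59)/(-11)))**2 = (-37 + (73*(-1/73) - 9*(-1/59)*(-1/11)))**2 = (-37 + (-1 + (9/59)*(-1/11)))**2 = (-37 + (-1 - 9/649))**2 = (-37 - 658/649)**2 = (-24671/649)**2 = 608658241/421201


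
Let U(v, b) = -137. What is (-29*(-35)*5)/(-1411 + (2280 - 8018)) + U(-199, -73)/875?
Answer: -5420038/6255375 ≈ -0.86646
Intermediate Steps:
(-29*(-35)*5)/(-1411 + (2280 - 8018)) + U(-199, -73)/875 = (-29*(-35)*5)/(-1411 + (2280 - 8018)) - 137/875 = (1015*5)/(-1411 - 5738) - 137*1/875 = 5075/(-7149) - 137/875 = 5075*(-1/7149) - 137/875 = -5075/7149 - 137/875 = -5420038/6255375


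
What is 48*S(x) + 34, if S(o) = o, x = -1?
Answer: -14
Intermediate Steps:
48*S(x) + 34 = 48*(-1) + 34 = -48 + 34 = -14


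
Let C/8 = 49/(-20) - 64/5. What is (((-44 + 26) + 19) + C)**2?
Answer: 14641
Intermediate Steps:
C = -122 (C = 8*(49/(-20) - 64/5) = 8*(49*(-1/20) - 64*1/5) = 8*(-49/20 - 64/5) = 8*(-61/4) = -122)
(((-44 + 26) + 19) + C)**2 = (((-44 + 26) + 19) - 122)**2 = ((-18 + 19) - 122)**2 = (1 - 122)**2 = (-121)**2 = 14641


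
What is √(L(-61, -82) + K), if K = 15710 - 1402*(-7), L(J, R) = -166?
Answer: √25358 ≈ 159.24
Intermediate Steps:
K = 25524 (K = 15710 + 9814 = 25524)
√(L(-61, -82) + K) = √(-166 + 25524) = √25358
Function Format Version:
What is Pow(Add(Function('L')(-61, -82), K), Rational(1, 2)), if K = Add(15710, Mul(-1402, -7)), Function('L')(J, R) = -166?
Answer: Pow(25358, Rational(1, 2)) ≈ 159.24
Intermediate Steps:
K = 25524 (K = Add(15710, 9814) = 25524)
Pow(Add(Function('L')(-61, -82), K), Rational(1, 2)) = Pow(Add(-166, 25524), Rational(1, 2)) = Pow(25358, Rational(1, 2))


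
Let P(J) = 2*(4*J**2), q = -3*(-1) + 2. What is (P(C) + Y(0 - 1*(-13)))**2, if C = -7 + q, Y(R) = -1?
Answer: 961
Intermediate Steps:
q = 5 (q = 3 + 2 = 5)
C = -2 (C = -7 + 5 = -2)
P(J) = 8*J**2
(P(C) + Y(0 - 1*(-13)))**2 = (8*(-2)**2 - 1)**2 = (8*4 - 1)**2 = (32 - 1)**2 = 31**2 = 961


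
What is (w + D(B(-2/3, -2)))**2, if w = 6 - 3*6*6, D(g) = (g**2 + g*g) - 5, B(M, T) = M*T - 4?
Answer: 697225/81 ≈ 8607.7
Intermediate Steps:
B(M, T) = -4 + M*T
D(g) = -5 + 2*g**2 (D(g) = (g**2 + g**2) - 5 = 2*g**2 - 5 = -5 + 2*g**2)
w = -102 (w = 6 - 18*6 = 6 - 108 = -102)
(w + D(B(-2/3, -2)))**2 = (-102 + (-5 + 2*(-4 - 2/3*(-2))**2))**2 = (-102 + (-5 + 2*(-4 + 4/3)**2))**2 = (-102 + (-5 + 2*(-8/3)**2))**2 = (-102 + (-5 + 2*(64/9)))**2 = (-102 + (-5 + 128/9))**2 = (-102 + 83/9)**2 = (-835/9)**2 = 697225/81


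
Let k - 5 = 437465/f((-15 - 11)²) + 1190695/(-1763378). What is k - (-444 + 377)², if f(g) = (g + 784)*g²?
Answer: -527621641567043235/117649928039488 ≈ -4484.7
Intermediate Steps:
f(g) = g²*(784 + g) (f(g) = (784 + g)*g² = g²*(784 + g))
k = 508885402218397/117649928039488 (k = 5 + (437465/((((-15 - 11)²)²*(784 + (-15 - 11)²))) + 1190695/(-1763378)) = 5 + (437465/((((-26)²)²*(784 + (-26)²))) + 1190695*(-1/1763378)) = 5 + (437465/((676²*(784 + 676))) - 1190695/1763378) = 5 + (437465/((456976*1460)) - 1190695/1763378) = 5 + (437465/667184960 - 1190695/1763378) = 5 + (437465*(1/667184960) - 1190695/1763378) = 5 + (87493/133436992 - 1190695/1763378) = 5 - 79364237979043/117649928039488 = 508885402218397/117649928039488 ≈ 4.3254)
k - (-444 + 377)² = 508885402218397/117649928039488 - (-444 + 377)² = 508885402218397/117649928039488 - 1*(-67)² = 508885402218397/117649928039488 - 1*4489 = 508885402218397/117649928039488 - 4489 = -527621641567043235/117649928039488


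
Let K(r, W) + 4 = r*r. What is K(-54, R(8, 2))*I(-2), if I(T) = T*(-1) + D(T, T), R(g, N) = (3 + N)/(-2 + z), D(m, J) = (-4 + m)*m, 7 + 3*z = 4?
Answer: 40768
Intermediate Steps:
z = -1 (z = -7/3 + (1/3)*4 = -7/3 + 4/3 = -1)
D(m, J) = m*(-4 + m)
R(g, N) = -1 - N/3 (R(g, N) = (3 + N)/(-2 - 1) = (3 + N)/(-3) = (3 + N)*(-1/3) = -1 - N/3)
K(r, W) = -4 + r**2 (K(r, W) = -4 + r*r = -4 + r**2)
I(T) = -T + T*(-4 + T) (I(T) = T*(-1) + T*(-4 + T) = -T + T*(-4 + T))
K(-54, R(8, 2))*I(-2) = (-4 + (-54)**2)*(-2*(-5 - 2)) = (-4 + 2916)*(-2*(-7)) = 2912*14 = 40768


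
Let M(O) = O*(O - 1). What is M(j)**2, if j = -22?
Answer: 256036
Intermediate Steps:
M(O) = O*(-1 + O)
M(j)**2 = (-22*(-1 - 22))**2 = (-22*(-23))**2 = 506**2 = 256036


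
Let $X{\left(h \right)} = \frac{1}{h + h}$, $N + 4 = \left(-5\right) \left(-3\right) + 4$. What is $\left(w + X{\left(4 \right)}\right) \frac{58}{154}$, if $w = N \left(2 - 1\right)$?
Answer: $\frac{319}{56} \approx 5.6964$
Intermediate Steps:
$N = 15$ ($N = -4 + \left(\left(-5\right) \left(-3\right) + 4\right) = -4 + \left(15 + 4\right) = -4 + 19 = 15$)
$w = 15$ ($w = 15 \left(2 - 1\right) = 15 \cdot 1 = 15$)
$X{\left(h \right)} = \frac{1}{2 h}$
$\left(w + X{\left(4 \right)}\right) \frac{58}{154} = \left(15 + \frac{1}{2 \cdot 4}\right) \frac{58}{154} = \left(15 + \frac{1}{2} \cdot \frac{1}{4}\right) 58 \cdot \frac{1}{154} = \left(15 + \frac{1}{8}\right) \frac{29}{77} = \frac{121}{8} \cdot \frac{29}{77} = \frac{319}{56}$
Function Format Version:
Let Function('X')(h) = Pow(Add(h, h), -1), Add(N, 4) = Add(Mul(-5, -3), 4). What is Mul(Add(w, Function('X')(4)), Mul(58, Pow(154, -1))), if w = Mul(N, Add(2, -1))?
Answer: Rational(319, 56) ≈ 5.6964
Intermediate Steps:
N = 15 (N = Add(-4, Add(Mul(-5, -3), 4)) = Add(-4, Add(15, 4)) = Add(-4, 19) = 15)
w = 15 (w = Mul(15, Add(2, -1)) = Mul(15, 1) = 15)
Function('X')(h) = Mul(Rational(1, 2), Pow(h, -1)) (Function('X')(h) = Pow(Mul(2, h), -1) = Mul(Rational(1, 2), Pow(h, -1)))
Mul(Add(w, Function('X')(4)), Mul(58, Pow(154, -1))) = Mul(Add(15, Mul(Rational(1, 2), Pow(4, -1))), Mul(58, Pow(154, -1))) = Mul(Add(15, Mul(Rational(1, 2), Rational(1, 4))), Mul(58, Rational(1, 154))) = Mul(Add(15, Rational(1, 8)), Rational(29, 77)) = Mul(Rational(121, 8), Rational(29, 77)) = Rational(319, 56)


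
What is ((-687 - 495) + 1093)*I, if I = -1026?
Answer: 91314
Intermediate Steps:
((-687 - 495) + 1093)*I = ((-687 - 495) + 1093)*(-1026) = (-1182 + 1093)*(-1026) = -89*(-1026) = 91314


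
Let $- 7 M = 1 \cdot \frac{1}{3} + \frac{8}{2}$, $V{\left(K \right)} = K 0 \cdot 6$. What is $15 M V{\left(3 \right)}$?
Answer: $0$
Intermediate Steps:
$V{\left(K \right)} = 0$ ($V{\left(K \right)} = 0 \cdot 6 = 0$)
$M = - \frac{13}{21}$ ($M = - \frac{1 \cdot \frac{1}{3} + \frac{8}{2}}{7} = - \frac{1 \cdot \frac{1}{3} + 8 \cdot \frac{1}{2}}{7} = - \frac{\frac{1}{3} + 4}{7} = \left(- \frac{1}{7}\right) \frac{13}{3} = - \frac{13}{21} \approx -0.61905$)
$15 M V{\left(3 \right)} = 15 \left(- \frac{13}{21}\right) 0 = \left(- \frac{65}{7}\right) 0 = 0$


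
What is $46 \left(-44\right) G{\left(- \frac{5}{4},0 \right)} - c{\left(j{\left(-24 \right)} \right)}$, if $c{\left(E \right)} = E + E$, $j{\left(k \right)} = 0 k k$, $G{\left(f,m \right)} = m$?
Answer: $0$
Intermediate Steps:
$j{\left(k \right)} = 0$ ($j{\left(k \right)} = 0 k = 0$)
$c{\left(E \right)} = 2 E$
$46 \left(-44\right) G{\left(- \frac{5}{4},0 \right)} - c{\left(j{\left(-24 \right)} \right)} = 46 \left(-44\right) 0 - 2 \cdot 0 = \left(-2024\right) 0 - 0 = 0 + 0 = 0$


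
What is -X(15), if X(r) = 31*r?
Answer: -465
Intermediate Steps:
-X(15) = -31*15 = -1*465 = -465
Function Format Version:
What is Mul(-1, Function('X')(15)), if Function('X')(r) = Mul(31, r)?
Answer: -465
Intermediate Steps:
Mul(-1, Function('X')(15)) = Mul(-1, Mul(31, 15)) = Mul(-1, 465) = -465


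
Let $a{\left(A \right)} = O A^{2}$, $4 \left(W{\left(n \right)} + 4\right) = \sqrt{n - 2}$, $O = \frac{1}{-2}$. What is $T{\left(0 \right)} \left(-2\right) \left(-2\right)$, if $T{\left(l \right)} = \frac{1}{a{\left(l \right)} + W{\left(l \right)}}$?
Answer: $- \frac{128}{129} - \frac{8 i \sqrt{2}}{129} \approx -0.99225 - 0.087703 i$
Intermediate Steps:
$O = - \frac{1}{2} \approx -0.5$
$W{\left(n \right)} = -4 + \frac{\sqrt{-2 + n}}{4}$ ($W{\left(n \right)} = -4 + \frac{\sqrt{n - 2}}{4} = -4 + \frac{\sqrt{-2 + n}}{4}$)
$a{\left(A \right)} = - \frac{A^{2}}{2}$
$T{\left(l \right)} = \frac{1}{-4 - \frac{l^{2}}{2} + \frac{\sqrt{-2 + l}}{4}}$ ($T{\left(l \right)} = \frac{1}{- \frac{l^{2}}{2} + \left(-4 + \frac{\sqrt{-2 + l}}{4}\right)} = \frac{1}{-4 - \frac{l^{2}}{2} + \frac{\sqrt{-2 + l}}{4}}$)
$T{\left(0 \right)} \left(-2\right) \left(-2\right) = - \frac{4}{16 - \sqrt{-2 + 0} + 2 \cdot 0^{2}} \left(-2\right) \left(-2\right) = - \frac{4}{16 - \sqrt{-2} + 2 \cdot 0} \left(-2\right) \left(-2\right) = - \frac{4}{16 - i \sqrt{2} + 0} \left(-2\right) \left(-2\right) = - \frac{4}{16 - i \sqrt{2}} \left(-2\right) \left(-2\right) = \frac{8}{16 - i \sqrt{2}} \left(-2\right) = - \frac{16}{16 - i \sqrt{2}}$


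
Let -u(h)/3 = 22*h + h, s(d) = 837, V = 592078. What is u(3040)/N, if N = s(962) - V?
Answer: 209760/591241 ≈ 0.35478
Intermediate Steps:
u(h) = -69*h (u(h) = -3*(22*h + h) = -69*h)
N = -591241 (N = 837 - 1*592078 = 837 - 592078 = -591241)
u(3040)/N = -69*3040/(-591241) = -209760*(-1/591241) = 209760/591241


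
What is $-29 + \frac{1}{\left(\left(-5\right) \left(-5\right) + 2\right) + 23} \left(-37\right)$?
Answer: $- \frac{1487}{50} \approx -29.74$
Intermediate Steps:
$-29 + \frac{1}{\left(\left(-5\right) \left(-5\right) + 2\right) + 23} \left(-37\right) = -29 + \frac{1}{\left(25 + 2\right) + 23} \left(-37\right) = -29 + \frac{1}{27 + 23} \left(-37\right) = -29 + \frac{1}{50} \left(-37\right) = -29 - \frac{37}{50} = - \frac{1487}{50}$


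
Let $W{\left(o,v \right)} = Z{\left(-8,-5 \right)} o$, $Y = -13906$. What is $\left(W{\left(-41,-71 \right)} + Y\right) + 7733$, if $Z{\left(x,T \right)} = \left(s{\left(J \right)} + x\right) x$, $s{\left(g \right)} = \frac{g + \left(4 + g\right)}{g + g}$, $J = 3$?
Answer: $- \frac{24751}{3} \approx -8250.3$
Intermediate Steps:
$s{\left(g \right)} = \frac{4 + 2 g}{2 g}$
$Z{\left(x,T \right)} = x \left(\frac{5}{3} + x\right)$ ($Z{\left(x,T \right)} = \left(\frac{2 + 3}{3} + x\right) x = \left(\frac{1}{3} \cdot 5 + x\right) x = \left(\frac{5}{3} + x\right) x = x \left(\frac{5}{3} + x\right)$)
$W{\left(o,v \right)} = \frac{152 o}{3}$ ($W{\left(o,v \right)} = \frac{1}{3} \left(-8\right) \left(5 + 3 \left(-8\right)\right) o = \frac{1}{3} \left(-8\right) \left(5 - 24\right) o = \frac{1}{3} \left(-8\right) \left(-19\right) o = \frac{152 o}{3}$)
$\left(W{\left(-41,-71 \right)} + Y\right) + 7733 = \left(\frac{152}{3} \left(-41\right) - 13906\right) + 7733 = \left(- \frac{6232}{3} - 13906\right) + 7733 = - \frac{47950}{3} + 7733 = - \frac{24751}{3}$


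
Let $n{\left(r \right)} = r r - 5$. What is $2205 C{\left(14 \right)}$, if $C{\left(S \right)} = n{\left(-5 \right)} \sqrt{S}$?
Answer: $44100 \sqrt{14} \approx 1.6501 \cdot 10^{5}$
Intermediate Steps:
$n{\left(r \right)} = -5 + r^{2}$ ($n{\left(r \right)} = r^{2} - 5 = -5 + r^{2}$)
$C{\left(S \right)} = 20 \sqrt{S}$ ($C{\left(S \right)} = \left(-5 + \left(-5\right)^{2}\right) \sqrt{S} = \left(-5 + 25\right) \sqrt{S} = 20 \sqrt{S}$)
$2205 C{\left(14 \right)} = 2205 \cdot 20 \sqrt{14} = 44100 \sqrt{14}$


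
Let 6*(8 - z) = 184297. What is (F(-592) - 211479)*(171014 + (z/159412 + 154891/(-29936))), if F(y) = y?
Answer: -129800200836125435939/3579118224 ≈ -3.6266e+10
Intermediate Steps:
z = -184249/6 (z = 8 - 1/6*184297 = 8 - 184297/6 = -184249/6 ≈ -30708.)
(F(-592) - 211479)*(171014 + (z/159412 + 154891/(-29936))) = (-592 - 211479)*(171014 + (-184249/6/159412 + 154891/(-29936))) = -212071*(171014 + (-184249/6*1/159412 + 154891*(-1/29936))) = -212071*(171014 + (-184249/956472 - 154891/29936)) = -212071*(171014 - 19208072827/3579118224) = -212071*612060115886309/3579118224 = -129800200836125435939/3579118224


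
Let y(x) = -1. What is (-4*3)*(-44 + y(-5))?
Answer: 540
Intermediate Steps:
(-4*3)*(-44 + y(-5)) = (-4*3)*(-44 - 1) = -12*(-45) = 540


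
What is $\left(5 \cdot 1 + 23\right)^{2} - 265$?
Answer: $519$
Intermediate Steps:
$\left(5 \cdot 1 + 23\right)^{2} - 265 = \left(5 + 23\right)^{2} - 265 = 28^{2} - 265 = 784 - 265 = 519$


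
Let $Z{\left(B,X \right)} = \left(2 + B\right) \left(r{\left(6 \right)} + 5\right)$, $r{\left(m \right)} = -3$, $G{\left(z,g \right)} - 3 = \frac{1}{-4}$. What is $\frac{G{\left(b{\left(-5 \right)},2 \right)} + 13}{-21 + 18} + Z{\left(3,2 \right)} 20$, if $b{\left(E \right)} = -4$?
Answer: $\frac{779}{4} \approx 194.75$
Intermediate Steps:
$G{\left(z,g \right)} = \frac{11}{4}$ ($G{\left(z,g \right)} = 3 + \frac{1}{-4} = 3 - \frac{1}{4} = \frac{11}{4}$)
$Z{\left(B,X \right)} = 4 + 2 B$ ($Z{\left(B,X \right)} = \left(2 + B\right) \left(-3 + 5\right) = \left(2 + B\right) 2 = 4 + 2 B$)
$\frac{G{\left(b{\left(-5 \right)},2 \right)} + 13}{-21 + 18} + Z{\left(3,2 \right)} 20 = \frac{\frac{11}{4} + 13}{-21 + 18} + \left(4 + 2 \cdot 3\right) 20 = \frac{63}{4 \left(-3\right)} + \left(4 + 6\right) 20 = \frac{63}{4} \left(- \frac{1}{3}\right) + 10 \cdot 20 = - \frac{21}{4} + 200 = \frac{779}{4}$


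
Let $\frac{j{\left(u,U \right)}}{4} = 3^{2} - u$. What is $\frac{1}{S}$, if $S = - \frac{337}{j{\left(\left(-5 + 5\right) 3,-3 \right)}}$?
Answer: $- \frac{36}{337} \approx -0.10682$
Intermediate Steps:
$j{\left(u,U \right)} = 36 - 4 u$ ($j{\left(u,U \right)} = 4 \left(3^{2} - u\right) = 4 \left(9 - u\right) = 36 - 4 u$)
$S = - \frac{337}{36}$ ($S = - \frac{337}{36 - 4 \left(-5 + 5\right) 3} = - \frac{337}{36 - 4 \cdot 0 \cdot 3} = - \frac{337}{36 - 0} = - \frac{337}{36 + 0} = - \frac{337}{36} \approx -9.3611$)
$\frac{1}{S} = \frac{1}{- \frac{337}{36}} = - \frac{36}{337}$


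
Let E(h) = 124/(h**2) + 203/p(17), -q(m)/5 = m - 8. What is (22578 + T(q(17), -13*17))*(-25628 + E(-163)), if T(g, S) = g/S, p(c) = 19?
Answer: -64527376998153435/111563231 ≈ -5.7839e+8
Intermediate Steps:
q(m) = 40 - 5*m (q(m) = -5*(m - 8) = -5*(-8 + m) = 40 - 5*m)
E(h) = 203/19 + 124/h**2 (E(h) = 124/(h**2) + 203/19 = 124/h**2 + 203*(1/19) = 124/h**2 + 203/19 = 203/19 + 124/h**2)
(22578 + T(q(17), -13*17))*(-25628 + E(-163)) = (22578 + (40 - 5*17)/((-13*17)))*(-25628 + (203/19 + 124/(-163)**2)) = (22578 + (40 - 85)/(-221))*(-25628 + (203/19 + 124*(1/26569))) = (22578 - 45*(-1/221))*(-25628 + (203/19 + 124/26569)) = (22578 + 45/221)*(-25628 + 5395863/504811) = (4989783/221)*(-12931900445/504811) = -64527376998153435/111563231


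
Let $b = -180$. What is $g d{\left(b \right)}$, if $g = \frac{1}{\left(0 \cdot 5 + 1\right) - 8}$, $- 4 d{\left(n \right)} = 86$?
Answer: $\frac{43}{14} \approx 3.0714$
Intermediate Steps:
$d{\left(n \right)} = - \frac{43}{2}$ ($d{\left(n \right)} = \left(- \frac{1}{4}\right) 86 = - \frac{43}{2}$)
$g = - \frac{1}{7}$ ($g = \frac{1}{\left(0 + 1\right) - 8} = \frac{1}{1 - 8} = \frac{1}{-7} = - \frac{1}{7} \approx -0.14286$)
$g d{\left(b \right)} = \left(- \frac{1}{7}\right) \left(- \frac{43}{2}\right) = \frac{43}{14}$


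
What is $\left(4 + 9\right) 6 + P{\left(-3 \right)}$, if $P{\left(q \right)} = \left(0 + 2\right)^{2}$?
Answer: $82$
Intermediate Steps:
$P{\left(q \right)} = 4$ ($P{\left(q \right)} = 2^{2} = 4$)
$\left(4 + 9\right) 6 + P{\left(-3 \right)} = \left(4 + 9\right) 6 + 4 = 13 \cdot 6 + 4 = 78 + 4 = 82$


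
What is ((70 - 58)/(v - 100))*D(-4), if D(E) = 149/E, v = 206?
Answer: -447/106 ≈ -4.2170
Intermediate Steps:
((70 - 58)/(v - 100))*D(-4) = ((70 - 58)/(206 - 100))*(149/(-4)) = (12/106)*(149*(-¼)) = (12*(1/106))*(-149/4) = (6/53)*(-149/4) = -447/106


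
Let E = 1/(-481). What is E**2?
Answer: 1/231361 ≈ 4.3222e-6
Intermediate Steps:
E = -1/481 ≈ -0.0020790
E**2 = (-1/481)**2 = 1/231361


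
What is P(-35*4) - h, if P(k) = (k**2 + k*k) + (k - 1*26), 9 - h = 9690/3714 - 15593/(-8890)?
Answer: 214775072167/5502910 ≈ 39029.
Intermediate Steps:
h = 25516773/5502910 (h = 9 - (9690/3714 - 15593/(-8890)) = 9 - (9690*(1/3714) - 15593*(-1/8890)) = 9 - (1615/619 + 15593/8890) = 9 - 1*24009417/5502910 = 9 - 24009417/5502910 = 25516773/5502910 ≈ 4.6370)
P(k) = -26 + k + 2*k**2 (P(k) = (k**2 + k**2) + (k - 26) = 2*k**2 + (-26 + k) = -26 + k + 2*k**2)
P(-35*4) - h = (-26 - 35*4 + 2*(-35*4)**2) - 1*25516773/5502910 = (-26 - 140 + 2*(-140)**2) - 25516773/5502910 = (-26 - 140 + 2*19600) - 25516773/5502910 = (-26 - 140 + 39200) - 25516773/5502910 = 39034 - 25516773/5502910 = 214775072167/5502910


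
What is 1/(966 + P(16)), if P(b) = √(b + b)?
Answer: 483/466562 - √2/233281 ≈ 0.0010292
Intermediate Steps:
P(b) = √2*√b (P(b) = √(2*b) = √2*√b)
1/(966 + P(16)) = 1/(966 + √2*√16) = 1/(966 + √2*4) = 1/(966 + 4*√2)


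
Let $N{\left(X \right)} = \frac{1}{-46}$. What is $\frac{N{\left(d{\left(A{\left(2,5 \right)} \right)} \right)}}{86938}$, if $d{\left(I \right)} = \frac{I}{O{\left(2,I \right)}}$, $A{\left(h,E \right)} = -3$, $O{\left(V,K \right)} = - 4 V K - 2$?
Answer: $- \frac{1}{3999148} \approx -2.5005 \cdot 10^{-7}$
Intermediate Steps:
$O{\left(V,K \right)} = -2 - 4 K V$ ($O{\left(V,K \right)} = - 4 K V - 2 = -2 - 4 K V$)
$d{\left(I \right)} = \frac{I}{-2 - 8 I}$ ($d{\left(I \right)} = \frac{I}{-2 - 4 I 2} = \frac{I}{-2 - 8 I}$)
$N{\left(X \right)} = - \frac{1}{46}$
$\frac{N{\left(d{\left(A{\left(2,5 \right)} \right)} \right)}}{86938} = - \frac{1}{46 \cdot 86938} = \left(- \frac{1}{46}\right) \frac{1}{86938} = - \frac{1}{3999148}$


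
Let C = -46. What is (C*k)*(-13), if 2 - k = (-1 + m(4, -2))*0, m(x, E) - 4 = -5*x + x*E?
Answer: 1196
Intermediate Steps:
m(x, E) = 4 - 5*x + E*x (m(x, E) = 4 + (-5*x + x*E) = 4 + (-5*x + E*x) = 4 - 5*x + E*x)
k = 2 (k = 2 - (-1 + (4 - 5*4 - 2*4))*0 = 2 - (-1 + (4 - 20 - 8))*0 = 2 - (-1 - 24)*0 = 2 - (-25)*0 = 2 - 1*0 = 2 + 0 = 2)
(C*k)*(-13) = -46*2*(-13) = -92*(-13) = 1196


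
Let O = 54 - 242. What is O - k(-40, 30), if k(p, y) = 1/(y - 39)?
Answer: -1691/9 ≈ -187.89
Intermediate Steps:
k(p, y) = 1/(-39 + y)
O = -188
O - k(-40, 30) = -188 - 1/(-39 + 30) = -188 - 1/(-9) = -188 - 1*(-⅑) = -188 + ⅑ = -1691/9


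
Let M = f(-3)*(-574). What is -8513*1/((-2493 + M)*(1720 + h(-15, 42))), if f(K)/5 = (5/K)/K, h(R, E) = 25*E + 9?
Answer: 76617/102231073 ≈ 0.00074945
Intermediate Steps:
h(R, E) = 9 + 25*E
f(K) = 25/K**2 (f(K) = 5*((5/K)/K) = 5*(5/K**2) = 25/K**2)
M = -14350/9 (M = (25/(-3)**2)*(-574) = (25*(1/9))*(-574) = (25/9)*(-574) = -14350/9 ≈ -1594.4)
-8513*1/((-2493 + M)*(1720 + h(-15, 42))) = -8513*1/((-2493 - 14350/9)*(1720 + (9 + 25*42))) = -8513*(-9/(36787*(1720 + (9 + 1050)))) = -8513*(-9/(36787*(1720 + 1059))) = -8513/((-36787/9*2779)) = -8513/(-102231073/9) = -8513*(-9/102231073) = 76617/102231073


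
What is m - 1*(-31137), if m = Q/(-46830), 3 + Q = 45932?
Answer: 1458099781/46830 ≈ 31136.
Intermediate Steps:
Q = 45929 (Q = -3 + 45932 = 45929)
m = -45929/46830 (m = 45929/(-46830) = 45929*(-1/46830) = -45929/46830 ≈ -0.98076)
m - 1*(-31137) = -45929/46830 - 1*(-31137) = -45929/46830 + 31137 = 1458099781/46830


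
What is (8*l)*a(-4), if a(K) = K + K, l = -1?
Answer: 64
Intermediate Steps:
a(K) = 2*K
(8*l)*a(-4) = (8*(-1))*(2*(-4)) = -8*(-8) = 64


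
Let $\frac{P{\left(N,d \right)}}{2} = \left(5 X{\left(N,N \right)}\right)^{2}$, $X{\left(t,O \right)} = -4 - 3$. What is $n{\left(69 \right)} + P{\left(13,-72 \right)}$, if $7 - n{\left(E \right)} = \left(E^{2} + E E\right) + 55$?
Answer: $-7120$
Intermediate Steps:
$X{\left(t,O \right)} = -7$
$P{\left(N,d \right)} = 2450$ ($P{\left(N,d \right)} = 2 \left(5 \left(-7\right)\right)^{2} = 2 \left(-35\right)^{2} = 2 \cdot 1225 = 2450$)
$n{\left(E \right)} = -48 - 2 E^{2}$ ($n{\left(E \right)} = 7 - \left(\left(E^{2} + E E\right) + 55\right) = 7 - \left(\left(E^{2} + E^{2}\right) + 55\right) = 7 - \left(2 E^{2} + 55\right) = 7 - \left(55 + 2 E^{2}\right) = -48 - 2 E^{2}$)
$n{\left(69 \right)} + P{\left(13,-72 \right)} = \left(-48 - 2 \cdot 69^{2}\right) + 2450 = \left(-48 - 9522\right) + 2450 = -9570 + 2450 = -7120$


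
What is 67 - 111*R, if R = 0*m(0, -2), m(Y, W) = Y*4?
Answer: 67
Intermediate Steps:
m(Y, W) = 4*Y
R = 0 (R = 0*(4*0) = 0*0 = 0)
67 - 111*R = 67 - 111*0 = 67 + 0 = 67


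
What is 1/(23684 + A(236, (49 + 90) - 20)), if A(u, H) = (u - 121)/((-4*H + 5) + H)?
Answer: 352/8336653 ≈ 4.2223e-5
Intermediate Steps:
A(u, H) = (-121 + u)/(5 - 3*H) (A(u, H) = (-121 + u)/((5 - 4*H) + H) = (-121 + u)/(5 - 3*H))
1/(23684 + A(236, (49 + 90) - 20)) = 1/(23684 + (121 - 1*236)/(-5 + 3*((49 + 90) - 20))) = 1/(23684 + (121 - 236)/(-5 + 3*(139 - 20))) = 1/(23684 - 115/(-5 + 3*119)) = 1/(23684 - 115/(-5 + 357)) = 1/(23684 - 115/352) = 1/(8336653/352) = 352/8336653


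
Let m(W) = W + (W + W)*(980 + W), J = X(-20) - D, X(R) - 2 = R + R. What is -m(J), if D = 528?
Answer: 469214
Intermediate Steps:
X(R) = 2 + 2*R (X(R) = 2 + (R + R) = 2 + 2*R)
J = -566 (J = (2 + 2*(-20)) - 1*528 = (2 - 40) - 528 = -38 - 528 = -566)
m(W) = W + 2*W*(980 + W) (m(W) = W + (2*W)*(980 + W) = W + 2*W*(980 + W))
-m(J) = -(-566)*(1961 + 2*(-566)) = -(-566)*(1961 - 1132) = -(-566)*829 = -1*(-469214) = 469214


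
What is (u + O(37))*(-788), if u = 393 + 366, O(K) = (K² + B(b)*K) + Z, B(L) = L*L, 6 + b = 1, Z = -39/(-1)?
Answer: -2436496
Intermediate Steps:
Z = 39 (Z = -39*(-1) = 39)
b = -5 (b = -6 + 1 = -5)
B(L) = L²
O(K) = 39 + K² + 25*K (O(K) = (K² + (-5)²*K) + 39 = (K² + 25*K) + 39 = 39 + K² + 25*K)
u = 759
(u + O(37))*(-788) = (759 + (39 + 37² + 25*37))*(-788) = (759 + (39 + 1369 + 925))*(-788) = (759 + 2333)*(-788) = 3092*(-788) = -2436496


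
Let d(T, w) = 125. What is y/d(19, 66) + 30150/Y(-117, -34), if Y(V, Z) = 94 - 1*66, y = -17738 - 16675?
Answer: 1402593/1750 ≈ 801.48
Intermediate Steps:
y = -34413
Y(V, Z) = 28 (Y(V, Z) = 94 - 66 = 28)
y/d(19, 66) + 30150/Y(-117, -34) = -34413/125 + 30150/28 = -34413*1/125 + 30150*(1/28) = -34413/125 + 15075/14 = 1402593/1750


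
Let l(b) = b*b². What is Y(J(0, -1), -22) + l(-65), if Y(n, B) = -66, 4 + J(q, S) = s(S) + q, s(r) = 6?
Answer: -274691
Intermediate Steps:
J(q, S) = 2 + q (J(q, S) = -4 + (6 + q) = 2 + q)
l(b) = b³
Y(J(0, -1), -22) + l(-65) = -66 + (-65)³ = -66 - 274625 = -274691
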